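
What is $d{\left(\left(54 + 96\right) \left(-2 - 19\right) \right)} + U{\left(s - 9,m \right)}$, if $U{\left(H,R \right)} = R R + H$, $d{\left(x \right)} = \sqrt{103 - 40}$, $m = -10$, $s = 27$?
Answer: $118 + 3 \sqrt{7} \approx 125.94$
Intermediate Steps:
$d{\left(x \right)} = 3 \sqrt{7}$ ($d{\left(x \right)} = \sqrt{63} = 3 \sqrt{7}$)
$U{\left(H,R \right)} = H + R^{2}$ ($U{\left(H,R \right)} = R^{2} + H = H + R^{2}$)
$d{\left(\left(54 + 96\right) \left(-2 - 19\right) \right)} + U{\left(s - 9,m \right)} = 3 \sqrt{7} + \left(\left(27 - 9\right) + \left(-10\right)^{2}\right) = 3 \sqrt{7} + \left(\left(27 - 9\right) + 100\right) = 3 \sqrt{7} + \left(18 + 100\right) = 3 \sqrt{7} + 118 = 118 + 3 \sqrt{7}$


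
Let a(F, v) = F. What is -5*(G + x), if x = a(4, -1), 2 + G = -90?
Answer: 440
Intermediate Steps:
G = -92 (G = -2 - 90 = -92)
x = 4
-5*(G + x) = -5*(-92 + 4) = -5*(-88) = 440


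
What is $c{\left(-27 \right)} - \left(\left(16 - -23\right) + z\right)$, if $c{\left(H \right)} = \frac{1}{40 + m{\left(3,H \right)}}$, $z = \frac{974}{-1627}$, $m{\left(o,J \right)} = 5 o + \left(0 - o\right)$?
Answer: $- \frac{3247281}{84604} \approx -38.382$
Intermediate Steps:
$m{\left(o,J \right)} = 4 o$ ($m{\left(o,J \right)} = 5 o - o = 4 o$)
$z = - \frac{974}{1627}$ ($z = 974 \left(- \frac{1}{1627}\right) = - \frac{974}{1627} \approx -0.59865$)
$c{\left(H \right)} = \frac{1}{52}$ ($c{\left(H \right)} = \frac{1}{40 + 4 \cdot 3} = \frac{1}{40 + 12} = \frac{1}{52}$)
$c{\left(-27 \right)} - \left(\left(16 - -23\right) + z\right) = \frac{1}{52} - \left(\left(16 - -23\right) - \frac{974}{1627}\right) = \frac{1}{52} - \left(\left(16 + 23\right) - \frac{974}{1627}\right) = \frac{1}{52} - \left(39 - \frac{974}{1627}\right) = \frac{1}{52} - \frac{62479}{1627} = - \frac{3247281}{84604}$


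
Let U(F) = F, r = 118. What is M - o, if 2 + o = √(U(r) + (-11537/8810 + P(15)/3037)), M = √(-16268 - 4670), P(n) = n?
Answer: 2 - √83540131445233770/26755970 + 19*I*√58 ≈ -8.8026 + 144.7*I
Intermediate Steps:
M = 19*I*√58 (M = √(-20938) = 19*I*√58 ≈ 144.7*I)
o = -2 + √83540131445233770/26755970 (o = -2 + √(118 + (-11537/8810 + 15/3037)) = -2 + √(118 - 34905719/26755970) = -2 + √(3122298741/26755970) = -2 + √83540131445233770/26755970 ≈ 8.8026)
M - o = 19*I*√58 - (-2 + √83540131445233770/26755970) = 19*I*√58 + (2 - √83540131445233770/26755970) = 2 - √83540131445233770/26755970 + 19*I*√58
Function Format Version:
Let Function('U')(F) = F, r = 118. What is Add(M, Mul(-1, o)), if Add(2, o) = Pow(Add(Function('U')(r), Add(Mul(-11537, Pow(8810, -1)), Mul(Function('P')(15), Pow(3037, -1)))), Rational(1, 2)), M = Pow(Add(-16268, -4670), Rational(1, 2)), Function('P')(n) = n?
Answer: Add(2, Mul(Rational(-1, 26755970), Pow(83540131445233770, Rational(1, 2))), Mul(19, I, Pow(58, Rational(1, 2)))) ≈ Add(-8.8026, Mul(144.70, I))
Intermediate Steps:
M = Mul(19, I, Pow(58, Rational(1, 2))) (M = Pow(-20938, Rational(1, 2)) = Mul(19, I, Pow(58, Rational(1, 2))) ≈ Mul(144.70, I))
o = Add(-2, Mul(Rational(1, 26755970), Pow(83540131445233770, Rational(1, 2)))) (o = Add(-2, Pow(Add(118, Add(Mul(-11537, Pow(8810, -1)), Mul(15, Pow(3037, -1)))), Rational(1, 2))) = Add(-2, Pow(Add(118, Add(Mul(-11537, Rational(1, 8810)), Mul(15, Rational(1, 3037)))), Rational(1, 2))) = Add(-2, Pow(Add(118, Add(Rational(-11537, 8810), Rational(15, 3037))), Rational(1, 2))) = Add(-2, Pow(Add(118, Rational(-34905719, 26755970)), Rational(1, 2))) = Add(-2, Pow(Rational(3122298741, 26755970), Rational(1, 2))) = Add(-2, Mul(Rational(1, 26755970), Pow(83540131445233770, Rational(1, 2)))) ≈ 8.8026)
Add(M, Mul(-1, o)) = Add(Mul(19, I, Pow(58, Rational(1, 2))), Mul(-1, Add(-2, Mul(Rational(1, 26755970), Pow(83540131445233770, Rational(1, 2)))))) = Add(Mul(19, I, Pow(58, Rational(1, 2))), Add(2, Mul(Rational(-1, 26755970), Pow(83540131445233770, Rational(1, 2))))) = Add(2, Mul(Rational(-1, 26755970), Pow(83540131445233770, Rational(1, 2))), Mul(19, I, Pow(58, Rational(1, 2))))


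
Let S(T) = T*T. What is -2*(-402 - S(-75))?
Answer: 12054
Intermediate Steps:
S(T) = T²
-2*(-402 - S(-75)) = -2*(-402 - 1*(-75)²) = -2*(-402 - 1*5625) = -2*(-402 - 5625) = -2*(-6027) = 12054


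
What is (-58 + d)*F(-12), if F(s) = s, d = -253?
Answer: 3732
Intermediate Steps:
(-58 + d)*F(-12) = (-58 - 253)*(-12) = -311*(-12) = 3732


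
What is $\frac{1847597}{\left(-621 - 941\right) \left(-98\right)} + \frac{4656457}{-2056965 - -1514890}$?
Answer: $\frac{288744332043}{82978672700} \approx 3.4797$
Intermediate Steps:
$\frac{1847597}{\left(-621 - 941\right) \left(-98\right)} + \frac{4656457}{-2056965 - -1514890} = \frac{1847597}{\left(-1562\right) \left(-98\right)} + \frac{4656457}{-2056965 + 1514890} = \frac{1847597}{153076} + \frac{4656457}{-542075} = 1847597 \cdot \frac{1}{153076} + 4656457 \left(- \frac{1}{542075}\right) = \frac{1847597}{153076} - \frac{4656457}{542075} = \frac{288744332043}{82978672700}$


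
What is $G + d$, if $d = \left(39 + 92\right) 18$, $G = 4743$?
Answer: $7101$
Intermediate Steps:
$d = 2358$ ($d = 131 \cdot 18 = 2358$)
$G + d = 4743 + 2358 = 7101$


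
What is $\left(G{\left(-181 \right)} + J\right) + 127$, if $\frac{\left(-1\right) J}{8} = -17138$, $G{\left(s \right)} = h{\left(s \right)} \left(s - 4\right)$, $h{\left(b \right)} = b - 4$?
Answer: $171456$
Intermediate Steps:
$h{\left(b \right)} = -4 + b$
$G{\left(s \right)} = \left(-4 + s\right)^{2}$ ($G{\left(s \right)} = \left(-4 + s\right) \left(s - 4\right) = \left(-4 + s\right) \left(-4 + s\right) = \left(-4 + s\right)^{2}$)
$J = 137104$ ($J = \left(-8\right) \left(-17138\right) = 137104$)
$\left(G{\left(-181 \right)} + J\right) + 127 = \left(\left(-4 - 181\right)^{2} + 137104\right) + 127 = \left(\left(-185\right)^{2} + 137104\right) + 127 = \left(34225 + 137104\right) + 127 = 171329 + 127 = 171456$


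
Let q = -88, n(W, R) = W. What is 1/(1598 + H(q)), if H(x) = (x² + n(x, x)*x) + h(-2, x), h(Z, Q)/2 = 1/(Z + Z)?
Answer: 2/34171 ≈ 5.8529e-5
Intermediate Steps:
h(Z, Q) = 1/Z (h(Z, Q) = 2/(Z + Z) = 2/((2*Z)) = 2*(1/(2*Z)) = 1/Z)
H(x) = -½ + 2*x² (H(x) = (x² + x*x) + 1/(-2) = (x² + x²) - ½ = 2*x² - ½ = -½ + 2*x²)
1/(1598 + H(q)) = 1/(1598 + (-½ + 2*(-88)²)) = 1/(1598 + (-½ + 2*7744)) = 1/(1598 + (-½ + 15488)) = 1/(1598 + 30975/2) = 1/(34171/2) = 2/34171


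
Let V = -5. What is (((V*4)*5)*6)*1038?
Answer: -622800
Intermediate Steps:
(((V*4)*5)*6)*1038 = ((-5*4*5)*6)*1038 = (-20*5*6)*1038 = -100*6*1038 = -600*1038 = -622800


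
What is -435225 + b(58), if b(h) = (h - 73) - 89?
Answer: -435329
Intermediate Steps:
b(h) = -162 + h (b(h) = (-73 + h) - 89 = -162 + h)
-435225 + b(58) = -435225 + (-162 + 58) = -435225 - 104 = -435329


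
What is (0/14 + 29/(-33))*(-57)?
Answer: 551/11 ≈ 50.091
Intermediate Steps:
(0/14 + 29/(-33))*(-57) = (0*(1/14) + 29*(-1/33))*(-57) = (0 - 29/33)*(-57) = -29/33*(-57) = 551/11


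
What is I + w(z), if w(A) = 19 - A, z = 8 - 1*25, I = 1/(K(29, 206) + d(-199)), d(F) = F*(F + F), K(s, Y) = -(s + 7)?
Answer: 2849977/79166 ≈ 36.000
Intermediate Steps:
K(s, Y) = -7 - s (K(s, Y) = -(7 + s) = -7 - s)
d(F) = 2*F**2 (d(F) = F*(2*F) = 2*F**2)
I = 1/79166 (I = 1/((-7 - 1*29) + 2*(-199)**2) = 1/((-7 - 29) + 2*39601) = 1/(-36 + 79202) = 1/79166 ≈ 1.2632e-5)
z = -17 (z = 8 - 25 = -17)
I + w(z) = 1/79166 + (19 - 1*(-17)) = 1/79166 + (19 + 17) = 1/79166 + 36 = 2849977/79166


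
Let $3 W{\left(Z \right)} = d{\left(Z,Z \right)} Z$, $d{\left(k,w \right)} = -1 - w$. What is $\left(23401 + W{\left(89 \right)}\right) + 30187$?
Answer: $50918$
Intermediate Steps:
$W{\left(Z \right)} = \frac{Z \left(-1 - Z\right)}{3}$ ($W{\left(Z \right)} = \frac{\left(-1 - Z\right) Z}{3} = \frac{Z \left(-1 - Z\right)}{3}$)
$\left(23401 + W{\left(89 \right)}\right) + 30187 = \left(23401 - \frac{89 \left(1 + 89\right)}{3}\right) + 30187 = \left(23401 - \frac{89}{3} \cdot 90\right) + 30187 = \left(23401 - 2670\right) + 30187 = 20731 + 30187 = 50918$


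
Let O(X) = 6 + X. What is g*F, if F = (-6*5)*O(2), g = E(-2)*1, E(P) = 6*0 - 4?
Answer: 960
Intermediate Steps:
E(P) = -4 (E(P) = 0 - 4 = -4)
g = -4 (g = -4*1 = -4)
F = -240 (F = (-6*5)*(6 + 2) = -30*8 = -240)
g*F = -4*(-240) = 960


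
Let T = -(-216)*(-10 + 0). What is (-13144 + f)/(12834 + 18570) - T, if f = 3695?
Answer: 67823191/31404 ≈ 2159.7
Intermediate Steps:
T = -2160 (T = -(-216)*(-10) = -24*90 = -2160)
(-13144 + f)/(12834 + 18570) - T = (-13144 + 3695)/(12834 + 18570) - 1*(-2160) = -9449/31404 + 2160 = 67823191/31404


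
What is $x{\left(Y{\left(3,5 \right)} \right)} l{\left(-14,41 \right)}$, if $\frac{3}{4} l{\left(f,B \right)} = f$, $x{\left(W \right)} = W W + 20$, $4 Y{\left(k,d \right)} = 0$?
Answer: $- \frac{1120}{3} \approx -373.33$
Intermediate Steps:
$Y{\left(k,d \right)} = 0$ ($Y{\left(k,d \right)} = \frac{1}{4} \cdot 0 = 0$)
$x{\left(W \right)} = 20 + W^{2}$ ($x{\left(W \right)} = W^{2} + 20 = 20 + W^{2}$)
$l{\left(f,B \right)} = \frac{4 f}{3}$
$x{\left(Y{\left(3,5 \right)} \right)} l{\left(-14,41 \right)} = \left(20 + 0^{2}\right) \frac{4}{3} \left(-14\right) = \left(20 + 0\right) \left(- \frac{56}{3}\right) = 20 \left(- \frac{56}{3}\right) = - \frac{1120}{3}$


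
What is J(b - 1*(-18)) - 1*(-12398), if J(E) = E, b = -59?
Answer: 12357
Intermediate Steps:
J(b - 1*(-18)) - 1*(-12398) = (-59 - 1*(-18)) - 1*(-12398) = (-59 + 18) + 12398 = -41 + 12398 = 12357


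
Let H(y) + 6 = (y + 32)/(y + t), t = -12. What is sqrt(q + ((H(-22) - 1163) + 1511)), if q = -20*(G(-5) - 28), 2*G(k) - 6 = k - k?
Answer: sqrt(243253)/17 ≈ 29.012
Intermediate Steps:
G(k) = 3 (G(k) = 3 + (k - k)/2 = 3 + (1/2)*0 = 3 + 0 = 3)
H(y) = -6 + (32 + y)/(-12 + y) (H(y) = -6 + (y + 32)/(y - 12) = -6 + (32 + y)/(-12 + y))
q = 500 (q = -20*(3 - 28) = -20*(-25) = 500)
sqrt(q + ((H(-22) - 1163) + 1511)) = sqrt(500 + (((104 - 5*(-22))/(-12 - 22) - 1163) + 1511)) = sqrt(500 + (((104 + 110)/(-34) - 1163) + 1511)) = sqrt(500 + ((-1/34*214 - 1163) + 1511)) = sqrt(500 + ((-107/17 - 1163) + 1511)) = sqrt(500 + (-19878/17 + 1511)) = sqrt(500 + 5809/17) = sqrt(14309/17) = sqrt(243253)/17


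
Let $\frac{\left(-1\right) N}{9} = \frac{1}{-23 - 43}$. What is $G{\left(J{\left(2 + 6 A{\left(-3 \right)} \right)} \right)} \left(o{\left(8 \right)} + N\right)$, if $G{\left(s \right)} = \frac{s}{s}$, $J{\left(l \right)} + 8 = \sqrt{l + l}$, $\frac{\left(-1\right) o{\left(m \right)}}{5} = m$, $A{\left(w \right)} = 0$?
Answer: $- \frac{877}{22} \approx -39.864$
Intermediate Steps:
$o{\left(m \right)} = - 5 m$
$J{\left(l \right)} = -8 + \sqrt{2} \sqrt{l}$ ($J{\left(l \right)} = -8 + \sqrt{l + l} = -8 + \sqrt{2 l} = -8 + \sqrt{2} \sqrt{l}$)
$G{\left(s \right)} = 1$
$N = \frac{3}{22}$ ($N = - \frac{9}{-23 - 43} = - \frac{9}{-66} = \left(-9\right) \left(- \frac{1}{66}\right) = \frac{3}{22} \approx 0.13636$)
$G{\left(J{\left(2 + 6 A{\left(-3 \right)} \right)} \right)} \left(o{\left(8 \right)} + N\right) = 1 \left(\left(-5\right) 8 + \frac{3}{22}\right) = 1 \left(-40 + \frac{3}{22}\right) = 1 \left(- \frac{877}{22}\right) = - \frac{877}{22}$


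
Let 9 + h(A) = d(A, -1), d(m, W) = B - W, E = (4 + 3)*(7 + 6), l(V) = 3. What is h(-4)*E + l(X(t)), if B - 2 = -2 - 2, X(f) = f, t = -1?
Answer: -907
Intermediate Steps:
E = 91 (E = 7*13 = 91)
B = -2 (B = 2 + (-2 - 2) = 2 - 4 = -2)
d(m, W) = -2 - W
h(A) = -10 (h(A) = -9 + (-2 - 1*(-1)) = -9 + (-2 + 1) = -9 - 1 = -10)
h(-4)*E + l(X(t)) = -10*91 + 3 = -910 + 3 = -907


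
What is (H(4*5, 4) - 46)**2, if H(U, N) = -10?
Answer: 3136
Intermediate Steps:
(H(4*5, 4) - 46)**2 = (-10 - 46)**2 = (-56)**2 = 3136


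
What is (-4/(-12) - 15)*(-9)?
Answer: 132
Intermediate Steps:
(-4/(-12) - 15)*(-9) = (-4*(-1/12) - 15)*(-9) = (⅓ - 15)*(-9) = -44/3*(-9) = 132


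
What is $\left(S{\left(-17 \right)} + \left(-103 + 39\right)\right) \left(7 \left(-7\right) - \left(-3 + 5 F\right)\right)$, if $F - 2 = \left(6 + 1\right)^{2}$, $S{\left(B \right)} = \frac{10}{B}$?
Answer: $\frac{330498}{17} \approx 19441.0$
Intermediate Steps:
$F = 51$ ($F = 2 + \left(6 + 1\right)^{2} = 2 + 7^{2} = 2 + 49 = 51$)
$\left(S{\left(-17 \right)} + \left(-103 + 39\right)\right) \left(7 \left(-7\right) - \left(-3 + 5 F\right)\right) = \left(\frac{10}{-17} + \left(-103 + 39\right)\right) \left(7 \left(-7\right) + \left(\left(-5\right) 51 + 3\right)\right) = \left(10 \left(- \frac{1}{17}\right) - 64\right) \left(-49 + \left(-255 + 3\right)\right) = \left(- \frac{10}{17} - 64\right) \left(-49 - 252\right) = \left(- \frac{1098}{17}\right) \left(-301\right) = \frac{330498}{17}$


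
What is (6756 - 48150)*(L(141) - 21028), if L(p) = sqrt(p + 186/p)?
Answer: 870433032 - 41394*sqrt(314383)/47 ≈ 8.6994e+8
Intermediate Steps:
(6756 - 48150)*(L(141) - 21028) = (6756 - 48150)*(sqrt(141 + 186/141) - 21028) = -41394*(sqrt(141 + 186*(1/141)) - 21028) = -41394*(sqrt(141 + 62/47) - 21028) = -41394*(sqrt(6689/47) - 21028) = -41394*(sqrt(314383)/47 - 21028) = -41394*(-21028 + sqrt(314383)/47) = 870433032 - 41394*sqrt(314383)/47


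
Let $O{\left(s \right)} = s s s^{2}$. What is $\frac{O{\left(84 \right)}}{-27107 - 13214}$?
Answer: $- \frac{49787136}{40321} \approx -1234.8$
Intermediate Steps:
$O{\left(s \right)} = s^{4}$ ($O{\left(s \right)} = s^{2} s^{2} = s^{4}$)
$\frac{O{\left(84 \right)}}{-27107 - 13214} = \frac{84^{4}}{-27107 - 13214} = \frac{49787136}{-40321} = 49787136 \left(- \frac{1}{40321}\right) = - \frac{49787136}{40321}$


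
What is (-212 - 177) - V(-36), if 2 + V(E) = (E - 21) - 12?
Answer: -318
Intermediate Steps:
V(E) = -35 + E (V(E) = -2 + ((E - 21) - 12) = -2 + ((-21 + E) - 12) = -2 + (-33 + E) = -35 + E)
(-212 - 177) - V(-36) = (-212 - 177) - (-35 - 36) = -389 - 1*(-71) = -389 + 71 = -318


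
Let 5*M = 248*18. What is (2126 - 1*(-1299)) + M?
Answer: 21589/5 ≈ 4317.8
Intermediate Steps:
M = 4464/5 (M = (248*18)/5 = (⅕)*4464 = 4464/5 ≈ 892.80)
(2126 - 1*(-1299)) + M = (2126 - 1*(-1299)) + 4464/5 = (2126 + 1299) + 4464/5 = 3425 + 4464/5 = 21589/5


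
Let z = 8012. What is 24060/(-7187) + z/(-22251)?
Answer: -592941304/159917937 ≈ -3.7078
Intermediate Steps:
24060/(-7187) + z/(-22251) = 24060/(-7187) + 8012/(-22251) = 24060*(-1/7187) + 8012*(-1/22251) = -24060/7187 - 8012/22251 = -592941304/159917937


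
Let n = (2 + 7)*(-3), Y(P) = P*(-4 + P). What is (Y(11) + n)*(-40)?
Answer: -2000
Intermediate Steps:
n = -27 (n = 9*(-3) = -27)
(Y(11) + n)*(-40) = (11*(-4 + 11) - 27)*(-40) = (11*7 - 27)*(-40) = (77 - 27)*(-40) = 50*(-40) = -2000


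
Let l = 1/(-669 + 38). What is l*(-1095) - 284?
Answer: -178109/631 ≈ -282.26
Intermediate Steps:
l = -1/631 (l = 1/(-631) = -1/631 ≈ -0.0015848)
l*(-1095) - 284 = -1/631*(-1095) - 284 = 1095/631 - 284 = -178109/631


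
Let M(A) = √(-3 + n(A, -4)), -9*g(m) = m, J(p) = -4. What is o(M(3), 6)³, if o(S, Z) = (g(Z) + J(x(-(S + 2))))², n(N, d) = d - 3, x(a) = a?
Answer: 7529536/729 ≈ 10329.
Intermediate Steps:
n(N, d) = -3 + d
g(m) = -m/9
M(A) = I*√10 (M(A) = √(-3 + (-3 - 4)) = √(-3 - 7) = √(-10) = I*√10)
o(S, Z) = (-4 - Z/9)² (o(S, Z) = (-Z/9 - 4)² = (-4 - Z/9)²)
o(M(3), 6)³ = ((36 + 6)²/81)³ = ((1/81)*42²)³ = ((1/81)*1764)³ = (196/9)³ = 7529536/729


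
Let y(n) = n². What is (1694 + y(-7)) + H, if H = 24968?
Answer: 26711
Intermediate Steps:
(1694 + y(-7)) + H = (1694 + (-7)²) + 24968 = (1694 + 49) + 24968 = 1743 + 24968 = 26711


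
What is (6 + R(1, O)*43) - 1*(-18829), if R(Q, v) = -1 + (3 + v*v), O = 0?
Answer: 18921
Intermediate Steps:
R(Q, v) = 2 + v**2 (R(Q, v) = -1 + (3 + v**2) = 2 + v**2)
(6 + R(1, O)*43) - 1*(-18829) = (6 + (2 + 0**2)*43) - 1*(-18829) = (6 + (2 + 0)*43) + 18829 = (6 + 2*43) + 18829 = (6 + 86) + 18829 = 92 + 18829 = 18921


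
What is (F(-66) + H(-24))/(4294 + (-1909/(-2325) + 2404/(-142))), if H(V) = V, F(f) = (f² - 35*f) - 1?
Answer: 37802175/24350791 ≈ 1.5524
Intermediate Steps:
F(f) = -1 + f² - 35*f
(F(-66) + H(-24))/(4294 + (-1909/(-2325) + 2404/(-142))) = ((-1 + (-66)² - 35*(-66)) - 24)/(4294 + (-1909/(-2325) + 2404/(-142))) = ((-1 + 4356 + 2310) - 24)/(4294 + (-1909*(-1/2325) + 2404*(-1/142))) = (6665 - 24)/(4294 + (1909/2325 - 1202/71)) = 6641/(4294 - 2659111/165075) = 6641/(706172939/165075) = 6641*(165075/706172939) = 37802175/24350791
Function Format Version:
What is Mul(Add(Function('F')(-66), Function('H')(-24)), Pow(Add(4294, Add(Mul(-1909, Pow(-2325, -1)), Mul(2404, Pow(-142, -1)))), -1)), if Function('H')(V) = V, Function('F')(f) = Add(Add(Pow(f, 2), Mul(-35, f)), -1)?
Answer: Rational(37802175, 24350791) ≈ 1.5524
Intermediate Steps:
Function('F')(f) = Add(-1, Pow(f, 2), Mul(-35, f))
Mul(Add(Function('F')(-66), Function('H')(-24)), Pow(Add(4294, Add(Mul(-1909, Pow(-2325, -1)), Mul(2404, Pow(-142, -1)))), -1)) = Mul(Add(Add(-1, Pow(-66, 2), Mul(-35, -66)), -24), Pow(Add(4294, Add(Mul(-1909, Pow(-2325, -1)), Mul(2404, Pow(-142, -1)))), -1)) = Mul(Add(Add(-1, 4356, 2310), -24), Pow(Add(4294, Add(Mul(-1909, Rational(-1, 2325)), Mul(2404, Rational(-1, 142)))), -1)) = Mul(Add(6665, -24), Pow(Add(4294, Add(Rational(1909, 2325), Rational(-1202, 71))), -1)) = Mul(6641, Pow(Add(4294, Rational(-2659111, 165075)), -1)) = Mul(6641, Pow(Rational(706172939, 165075), -1)) = Mul(6641, Rational(165075, 706172939)) = Rational(37802175, 24350791)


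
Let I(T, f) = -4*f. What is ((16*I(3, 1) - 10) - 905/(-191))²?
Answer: 175006441/36481 ≈ 4797.2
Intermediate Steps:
((16*I(3, 1) - 10) - 905/(-191))² = ((16*(-4*1) - 10) - 905/(-191))² = ((16*(-4) - 10) - 905*(-1/191))² = ((-64 - 10) + 905/191)² = (-74 + 905/191)² = (-13229/191)² = 175006441/36481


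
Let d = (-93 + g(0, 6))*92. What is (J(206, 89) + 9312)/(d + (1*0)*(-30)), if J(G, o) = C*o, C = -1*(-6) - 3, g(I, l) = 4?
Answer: -9579/8188 ≈ -1.1699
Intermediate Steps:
C = 3 (C = 6 - 3 = 3)
d = -8188 (d = (-93 + 4)*92 = -89*92 = -8188)
J(G, o) = 3*o
(J(206, 89) + 9312)/(d + (1*0)*(-30)) = (3*89 + 9312)/(-8188 + (1*0)*(-30)) = (267 + 9312)/(-8188 + 0*(-30)) = 9579/(-8188 + 0) = 9579/(-8188) = 9579*(-1/8188) = -9579/8188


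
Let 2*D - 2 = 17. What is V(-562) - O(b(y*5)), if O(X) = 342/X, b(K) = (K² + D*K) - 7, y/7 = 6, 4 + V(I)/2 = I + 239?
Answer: -15070947/23044 ≈ -654.01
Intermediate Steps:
D = 19/2 (D = 1 + (½)*17 = 1 + 17/2 = 19/2 ≈ 9.5000)
V(I) = 470 + 2*I (V(I) = -8 + 2*(I + 239) = -8 + 2*(239 + I) = -8 + (478 + 2*I) = 470 + 2*I)
y = 42 (y = 7*6 = 42)
b(K) = -7 + K² + 19*K/2 (b(K) = (K² + 19*K/2) - 7 = -7 + K² + 19*K/2)
V(-562) - O(b(y*5)) = (470 + 2*(-562)) - 342/(-7 + (42*5)² + 19*(42*5)/2) = (470 - 1124) - 342/(-7 + 210² + (19/2)*210) = -654 - 342/(-7 + 44100 + 1995) = -654 - 342/46088 = -654 - 1*171/23044 = -654 - 171/23044 = -15070947/23044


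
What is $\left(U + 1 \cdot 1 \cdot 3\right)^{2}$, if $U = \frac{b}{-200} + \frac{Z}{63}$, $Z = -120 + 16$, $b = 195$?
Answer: $\frac{889249}{6350400} \approx 0.14003$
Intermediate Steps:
$Z = -104$
$U = - \frac{6617}{2520}$ ($U = \frac{195}{-200} - \frac{104}{63} = 195 \left(- \frac{1}{200}\right) - \frac{104}{63} = - \frac{39}{40} - \frac{104}{63} = - \frac{6617}{2520} \approx -2.6258$)
$\left(U + 1 \cdot 1 \cdot 3\right)^{2} = \left(- \frac{6617}{2520} + 1 \cdot 1 \cdot 3\right)^{2} = \left(- \frac{6617}{2520} + 1 \cdot 3\right)^{2} = \left(- \frac{6617}{2520} + 3\right)^{2} = \left(\frac{943}{2520}\right)^{2} = \frac{889249}{6350400}$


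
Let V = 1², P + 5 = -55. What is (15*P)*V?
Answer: -900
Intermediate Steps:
P = -60 (P = -5 - 55 = -60)
V = 1
(15*P)*V = (15*(-60))*1 = -900*1 = -900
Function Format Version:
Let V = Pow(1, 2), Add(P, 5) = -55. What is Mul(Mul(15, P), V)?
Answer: -900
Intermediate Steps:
P = -60 (P = Add(-5, -55) = -60)
V = 1
Mul(Mul(15, P), V) = Mul(Mul(15, -60), 1) = Mul(-900, 1) = -900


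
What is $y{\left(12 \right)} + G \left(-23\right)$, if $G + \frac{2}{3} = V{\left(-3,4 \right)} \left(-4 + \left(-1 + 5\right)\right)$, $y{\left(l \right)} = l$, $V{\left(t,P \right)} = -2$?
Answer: $\frac{82}{3} \approx 27.333$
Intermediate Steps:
$G = - \frac{2}{3}$ ($G = - \frac{2}{3} - 2 \left(-4 + \left(-1 + 5\right)\right) = - \frac{2}{3} - 2 \left(-4 + 4\right) = - \frac{2}{3} - 0 = - \frac{2}{3} + 0 = - \frac{2}{3} \approx -0.66667$)
$y{\left(12 \right)} + G \left(-23\right) = 12 - - \frac{46}{3} = 12 + \frac{46}{3} = \frac{82}{3}$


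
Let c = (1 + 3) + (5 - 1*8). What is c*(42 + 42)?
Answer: 84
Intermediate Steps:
c = 1 (c = 4 + (5 - 8) = 4 - 3 = 1)
c*(42 + 42) = 1*(42 + 42) = 1*84 = 84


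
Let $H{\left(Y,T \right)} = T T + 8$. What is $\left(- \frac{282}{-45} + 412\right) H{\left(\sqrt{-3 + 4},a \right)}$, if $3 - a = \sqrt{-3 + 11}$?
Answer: $\frac{31370}{3} - \frac{25096 \sqrt{2}}{5} \approx 3358.4$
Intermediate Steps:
$a = 3 - 2 \sqrt{2}$ ($a = 3 - \sqrt{-3 + 11} = 3 - \sqrt{8} = 3 - 2 \sqrt{2} \approx 0.17157$)
$H{\left(Y,T \right)} = 8 + T^{2}$ ($H{\left(Y,T \right)} = T^{2} + 8 = 8 + T^{2}$)
$\left(- \frac{282}{-45} + 412\right) H{\left(\sqrt{-3 + 4},a \right)} = \left(- \frac{282}{-45} + 412\right) \left(8 + \left(3 - 2 \sqrt{2}\right)^{2}\right) = \left(\left(-282\right) \left(- \frac{1}{45}\right) + 412\right) \left(8 + \left(3 - 2 \sqrt{2}\right)^{2}\right) = \left(\frac{94}{15} + 412\right) \left(8 + \left(3 - 2 \sqrt{2}\right)^{2}\right) = \frac{6274 \left(8 + \left(3 - 2 \sqrt{2}\right)^{2}\right)}{15} = \frac{50192}{15} + \frac{6274 \left(3 - 2 \sqrt{2}\right)^{2}}{15}$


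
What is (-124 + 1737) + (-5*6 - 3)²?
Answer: 2702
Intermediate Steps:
(-124 + 1737) + (-5*6 - 3)² = 1613 + (-30 - 3)² = 1613 + (-33)² = 1613 + 1089 = 2702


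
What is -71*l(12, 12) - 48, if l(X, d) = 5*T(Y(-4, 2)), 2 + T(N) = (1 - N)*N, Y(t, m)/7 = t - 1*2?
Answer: 641792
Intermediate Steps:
Y(t, m) = -14 + 7*t (Y(t, m) = 7*(t - 1*2) = 7*(t - 2) = 7*(-2 + t) = -14 + 7*t)
T(N) = -2 + N*(1 - N) (T(N) = -2 + (1 - N)*N = -2 + N*(1 - N))
l(X, d) = -9040 (l(X, d) = 5*(-2 + (-14 + 7*(-4)) - (-14 + 7*(-4))²) = 5*(-2 + (-14 - 28) - (-14 - 28)²) = 5*(-2 - 42 - 1*(-42)²) = 5*(-2 - 42 - 1*1764) = 5*(-2 - 42 - 1764) = 5*(-1808) = -9040)
-71*l(12, 12) - 48 = -71*(-9040) - 48 = 641840 - 48 = 641792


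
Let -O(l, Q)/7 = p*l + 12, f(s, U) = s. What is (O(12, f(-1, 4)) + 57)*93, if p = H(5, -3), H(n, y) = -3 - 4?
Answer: 52173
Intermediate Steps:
H(n, y) = -7
p = -7
O(l, Q) = -84 + 49*l (O(l, Q) = -7*(-7*l + 12) = -7*(12 - 7*l) = -84 + 49*l)
(O(12, f(-1, 4)) + 57)*93 = ((-84 + 49*12) + 57)*93 = ((-84 + 588) + 57)*93 = (504 + 57)*93 = 561*93 = 52173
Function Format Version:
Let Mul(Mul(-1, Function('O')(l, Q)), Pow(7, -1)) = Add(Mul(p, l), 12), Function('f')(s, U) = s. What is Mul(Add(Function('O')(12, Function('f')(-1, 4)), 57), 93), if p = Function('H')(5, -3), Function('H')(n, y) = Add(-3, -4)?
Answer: 52173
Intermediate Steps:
Function('H')(n, y) = -7
p = -7
Function('O')(l, Q) = Add(-84, Mul(49, l)) (Function('O')(l, Q) = Mul(-7, Add(Mul(-7, l), 12)) = Mul(-7, Add(12, Mul(-7, l))) = Add(-84, Mul(49, l)))
Mul(Add(Function('O')(12, Function('f')(-1, 4)), 57), 93) = Mul(Add(Add(-84, Mul(49, 12)), 57), 93) = Mul(Add(Add(-84, 588), 57), 93) = Mul(Add(504, 57), 93) = Mul(561, 93) = 52173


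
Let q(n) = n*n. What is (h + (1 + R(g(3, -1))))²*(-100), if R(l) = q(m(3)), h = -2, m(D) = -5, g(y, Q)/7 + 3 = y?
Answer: -57600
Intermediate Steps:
g(y, Q) = -21 + 7*y
q(n) = n²
R(l) = 25 (R(l) = (-5)² = 25)
(h + (1 + R(g(3, -1))))²*(-100) = (-2 + (1 + 25))²*(-100) = (-2 + 26)²*(-100) = 24²*(-100) = 576*(-100) = -57600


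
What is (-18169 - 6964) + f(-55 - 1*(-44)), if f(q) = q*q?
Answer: -25012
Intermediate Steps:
f(q) = q²
(-18169 - 6964) + f(-55 - 1*(-44)) = (-18169 - 6964) + (-55 - 1*(-44))² = -25133 + (-55 + 44)² = -25133 + (-11)² = -25133 + 121 = -25012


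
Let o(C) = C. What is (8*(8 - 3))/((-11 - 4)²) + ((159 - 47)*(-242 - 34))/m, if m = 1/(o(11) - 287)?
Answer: 383927048/45 ≈ 8.5317e+6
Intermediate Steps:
m = -1/276 (m = 1/(11 - 287) = 1/(-276) = -1/276 ≈ -0.0036232)
(8*(8 - 3))/((-11 - 4)²) + ((159 - 47)*(-242 - 34))/m = (8*(8 - 3))/((-11 - 4)²) + ((159 - 47)*(-242 - 34))/(-1/276) = (8*5)/((-15)²) + (112*(-276))*(-276) = 40/225 - 30912*(-276) = 40*(1/225) + 8531712 = 8/45 + 8531712 = 383927048/45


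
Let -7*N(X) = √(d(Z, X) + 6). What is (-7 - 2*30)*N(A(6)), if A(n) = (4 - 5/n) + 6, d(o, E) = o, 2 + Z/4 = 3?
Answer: 67*√10/7 ≈ 30.268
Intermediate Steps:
Z = 4 (Z = -8 + 4*3 = -8 + 12 = 4)
A(n) = 10 - 5/n
N(X) = -√10/7 (N(X) = -√(4 + 6)/7 = -√10/7)
(-7 - 2*30)*N(A(6)) = (-7 - 2*30)*(-√10/7) = (-7 - 60)*(-√10/7) = -(-67)*√10/7 = 67*√10/7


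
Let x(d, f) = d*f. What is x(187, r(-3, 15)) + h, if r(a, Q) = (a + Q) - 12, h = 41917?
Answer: 41917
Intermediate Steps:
r(a, Q) = -12 + Q + a (r(a, Q) = (Q + a) - 12 = -12 + Q + a)
x(187, r(-3, 15)) + h = 187*(-12 + 15 - 3) + 41917 = 187*0 + 41917 = 0 + 41917 = 41917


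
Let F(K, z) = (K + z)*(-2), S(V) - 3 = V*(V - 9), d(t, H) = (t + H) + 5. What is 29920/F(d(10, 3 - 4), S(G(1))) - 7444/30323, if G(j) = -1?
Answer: -453833068/818721 ≈ -554.32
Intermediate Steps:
d(t, H) = 5 + H + t (d(t, H) = (H + t) + 5 = 5 + H + t)
S(V) = 3 + V*(-9 + V) (S(V) = 3 + V*(V - 9) = 3 + V*(-9 + V))
F(K, z) = -2*K - 2*z
29920/F(d(10, 3 - 4), S(G(1))) - 7444/30323 = 29920/(-2*(5 + (3 - 4) + 10) - 2*(3 + (-1)² - 9*(-1))) - 7444/30323 = 29920/(-2*(5 - 1 + 10) - 2*(3 + 1 + 9)) - 7444*1/30323 = 29920/(-2*14 - 2*13) - 7444/30323 = 29920/(-28 - 26) - 7444/30323 = 29920/(-54) - 7444/30323 = 29920*(-1/54) - 7444/30323 = -14960/27 - 7444/30323 = -453833068/818721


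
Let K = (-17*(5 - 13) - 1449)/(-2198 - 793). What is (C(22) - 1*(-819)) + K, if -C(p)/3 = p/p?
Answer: 2441969/2991 ≈ 816.44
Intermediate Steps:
C(p) = -3 (C(p) = -3*p/p = -3*1 = -3)
K = 1313/2991 (K = (-17*(-8) - 1449)/(-2991) = (136 - 1449)*(-1/2991) = -1313*(-1/2991) = 1313/2991 ≈ 0.43898)
(C(22) - 1*(-819)) + K = (-3 - 1*(-819)) + 1313/2991 = (-3 + 819) + 1313/2991 = 816 + 1313/2991 = 2441969/2991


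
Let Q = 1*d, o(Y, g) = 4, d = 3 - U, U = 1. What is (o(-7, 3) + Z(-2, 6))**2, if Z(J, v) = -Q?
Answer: 4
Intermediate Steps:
d = 2 (d = 3 - 1*1 = 3 - 1 = 2)
Q = 2 (Q = 1*2 = 2)
Z(J, v) = -2 (Z(J, v) = -1*2 = -2)
(o(-7, 3) + Z(-2, 6))**2 = (4 - 2)**2 = 2**2 = 4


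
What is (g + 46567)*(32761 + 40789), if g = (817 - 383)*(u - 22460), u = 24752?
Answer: 76587247250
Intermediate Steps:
g = 994728 (g = (817 - 383)*(24752 - 22460) = 434*2292 = 994728)
(g + 46567)*(32761 + 40789) = (994728 + 46567)*(32761 + 40789) = 1041295*73550 = 76587247250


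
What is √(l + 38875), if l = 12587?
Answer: 3*√5718 ≈ 226.85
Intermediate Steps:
√(l + 38875) = √(12587 + 38875) = √51462 = 3*√5718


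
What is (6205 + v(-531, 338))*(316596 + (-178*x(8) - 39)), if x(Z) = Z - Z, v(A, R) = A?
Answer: 1796144418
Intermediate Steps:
x(Z) = 0
(6205 + v(-531, 338))*(316596 + (-178*x(8) - 39)) = (6205 - 531)*(316596 + (-178*0 - 39)) = 5674*(316596 + (0 - 39)) = 5674*(316596 - 39) = 5674*316557 = 1796144418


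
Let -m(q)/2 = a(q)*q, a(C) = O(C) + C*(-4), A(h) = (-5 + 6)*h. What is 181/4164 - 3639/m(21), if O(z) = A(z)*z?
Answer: 330865/1156204 ≈ 0.28616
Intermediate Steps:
A(h) = h (A(h) = 1*h = h)
O(z) = z² (O(z) = z*z = z²)
a(C) = C² - 4*C (a(C) = C² + C*(-4) = C² - 4*C)
m(q) = -2*q²*(-4 + q) (m(q) = -2*q*(-4 + q)*q = -2*q²*(-4 + q))
181/4164 - 3639/m(21) = 181/4164 - 3639*1/(882*(4 - 1*21)) = 181*(1/4164) - 3639*1/(882*(4 - 21)) = 181/4164 - 3639/(2*441*(-17)) = 181/4164 - 3639/(-14994) = 181/4164 - 3639*(-1/14994) = 181/4164 + 1213/4998 = 330865/1156204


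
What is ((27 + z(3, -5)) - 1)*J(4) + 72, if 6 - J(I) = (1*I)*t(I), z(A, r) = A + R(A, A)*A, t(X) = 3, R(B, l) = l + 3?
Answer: -210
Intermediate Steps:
R(B, l) = 3 + l
z(A, r) = A + A*(3 + A) (z(A, r) = A + (3 + A)*A = A + A*(3 + A))
J(I) = 6 - 3*I (J(I) = 6 - 1*I*3 = 6 - I*3 = 6 - 3*I)
((27 + z(3, -5)) - 1)*J(4) + 72 = ((27 + 3*(4 + 3)) - 1)*(6 - 3*4) + 72 = ((27 + 3*7) - 1)*(6 - 12) + 72 = ((27 + 21) - 1)*(-6) + 72 = (48 - 1)*(-6) + 72 = 47*(-6) + 72 = -282 + 72 = -210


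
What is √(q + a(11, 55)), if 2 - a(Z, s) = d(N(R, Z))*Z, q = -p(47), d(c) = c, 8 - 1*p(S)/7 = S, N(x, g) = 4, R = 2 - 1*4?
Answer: √231 ≈ 15.199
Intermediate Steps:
R = -2 (R = 2 - 4 = -2)
p(S) = 56 - 7*S
q = 273 (q = -(56 - 7*47) = -(56 - 329) = -1*(-273) = 273)
a(Z, s) = 2 - 4*Z
√(q + a(11, 55)) = √(273 + (2 - 4*11)) = √(273 + (2 - 44)) = √(273 - 42) = √231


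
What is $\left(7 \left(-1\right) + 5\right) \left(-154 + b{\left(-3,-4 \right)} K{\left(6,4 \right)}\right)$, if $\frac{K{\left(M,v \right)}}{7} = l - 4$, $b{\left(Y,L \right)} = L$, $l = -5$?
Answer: $-196$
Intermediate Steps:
$K{\left(M,v \right)} = -63$ ($K{\left(M,v \right)} = 7 \left(-5 - 4\right) = 7 \left(-9\right) = -63$)
$\left(7 \left(-1\right) + 5\right) \left(-154 + b{\left(-3,-4 \right)} K{\left(6,4 \right)}\right) = \left(7 \left(-1\right) + 5\right) \left(-154 - -252\right) = \left(-7 + 5\right) \left(-154 + 252\right) = \left(-2\right) 98 = -196$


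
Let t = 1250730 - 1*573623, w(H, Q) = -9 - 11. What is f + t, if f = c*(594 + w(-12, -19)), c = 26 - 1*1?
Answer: 691457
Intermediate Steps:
c = 25 (c = 26 - 1 = 25)
w(H, Q) = -20
t = 677107 (t = 1250730 - 573623 = 677107)
f = 14350 (f = 25*(594 - 20) = 25*574 = 14350)
f + t = 14350 + 677107 = 691457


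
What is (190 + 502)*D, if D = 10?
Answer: 6920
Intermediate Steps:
(190 + 502)*D = (190 + 502)*10 = 692*10 = 6920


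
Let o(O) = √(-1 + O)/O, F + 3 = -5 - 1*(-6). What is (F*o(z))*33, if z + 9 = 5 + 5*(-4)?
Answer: 55*I/4 ≈ 13.75*I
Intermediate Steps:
F = -2 (F = -3 + (-5 - 1*(-6)) = -3 + (-5 + 6) = -3 + 1 = -2)
z = -24 (z = -9 + (5 + 5*(-4)) = -9 + (5 - 20) = -9 - 15 = -24)
o(O) = √(-1 + O)/O
(F*o(z))*33 = -2*√(-1 - 24)/(-24)*33 = -(-1)*√(-25)/12*33 = -(-1)*5*I/12*33 = -(-5)*I/12*33 = (5*I/12)*33 = 55*I/4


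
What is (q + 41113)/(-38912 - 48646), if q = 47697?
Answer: -44405/43779 ≈ -1.0143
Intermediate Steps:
(q + 41113)/(-38912 - 48646) = (47697 + 41113)/(-38912 - 48646) = 88810/(-87558) = 88810*(-1/87558) = -44405/43779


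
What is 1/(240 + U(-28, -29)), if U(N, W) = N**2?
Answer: 1/1024 ≈ 0.00097656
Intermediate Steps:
1/(240 + U(-28, -29)) = 1/(240 + (-28)**2) = 1/(240 + 784) = 1/1024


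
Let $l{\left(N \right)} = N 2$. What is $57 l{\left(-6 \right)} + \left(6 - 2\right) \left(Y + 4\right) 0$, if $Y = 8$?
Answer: $-684$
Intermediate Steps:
$l{\left(N \right)} = 2 N$
$57 l{\left(-6 \right)} + \left(6 - 2\right) \left(Y + 4\right) 0 = 57 \cdot 2 \left(-6\right) + \left(6 - 2\right) \left(8 + 4\right) 0 = 57 \left(-12\right) + 4 \cdot 12 \cdot 0 = -684 + 48 \cdot 0 = -684 + 0 = -684$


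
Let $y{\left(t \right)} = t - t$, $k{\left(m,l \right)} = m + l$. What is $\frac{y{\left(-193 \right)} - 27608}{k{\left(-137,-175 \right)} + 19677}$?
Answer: $- \frac{27608}{19365} \approx -1.4257$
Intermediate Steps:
$k{\left(m,l \right)} = l + m$
$y{\left(t \right)} = 0$
$\frac{y{\left(-193 \right)} - 27608}{k{\left(-137,-175 \right)} + 19677} = \frac{0 - 27608}{\left(-175 - 137\right) + 19677} = - \frac{27608}{-312 + 19677} = - \frac{27608}{19365}$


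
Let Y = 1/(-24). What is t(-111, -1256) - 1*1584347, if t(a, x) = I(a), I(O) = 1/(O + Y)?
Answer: -4222284779/2665 ≈ -1.5843e+6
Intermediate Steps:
Y = -1/24 ≈ -0.041667
I(O) = 1/(-1/24 + O) (I(O) = 1/(O - 1/24) = 1/(-1/24 + O))
t(a, x) = 24/(-1 + 24*a)
t(-111, -1256) - 1*1584347 = 24/(-1 + 24*(-111)) - 1*1584347 = 24/(-1 - 2664) - 1584347 = 24/(-2665) - 1584347 = 24*(-1/2665) - 1584347 = -24/2665 - 1584347 = -4222284779/2665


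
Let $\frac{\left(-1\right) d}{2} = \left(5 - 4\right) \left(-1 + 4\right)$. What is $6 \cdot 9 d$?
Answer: $-324$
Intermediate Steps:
$d = -6$ ($d = - 2 \left(5 - 4\right) \left(-1 + 4\right) = - 2 \cdot 1 \cdot 3 = \left(-2\right) 3 = -6$)
$6 \cdot 9 d = 6 \cdot 9 \left(-6\right) = 54 \left(-6\right) = -324$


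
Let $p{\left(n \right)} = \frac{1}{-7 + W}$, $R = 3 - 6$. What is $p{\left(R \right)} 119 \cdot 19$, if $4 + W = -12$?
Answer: $- \frac{2261}{23} \approx -98.304$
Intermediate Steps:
$W = -16$ ($W = -4 - 12 = -16$)
$R = -3$ ($R = 3 - 6 = -3$)
$p{\left(n \right)} = - \frac{1}{23}$ ($p{\left(n \right)} = \frac{1}{-7 - 16} = \frac{1}{-23} = - \frac{1}{23}$)
$p{\left(R \right)} 119 \cdot 19 = \left(- \frac{1}{23}\right) 119 \cdot 19 = \left(- \frac{119}{23}\right) 19 = - \frac{2261}{23}$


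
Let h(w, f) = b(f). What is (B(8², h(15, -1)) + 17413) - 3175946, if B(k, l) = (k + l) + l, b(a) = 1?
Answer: -3158467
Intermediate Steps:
h(w, f) = 1
B(k, l) = k + 2*l
(B(8², h(15, -1)) + 17413) - 3175946 = ((8² + 2*1) + 17413) - 3175946 = ((64 + 2) + 17413) - 3175946 = (66 + 17413) - 3175946 = 17479 - 3175946 = -3158467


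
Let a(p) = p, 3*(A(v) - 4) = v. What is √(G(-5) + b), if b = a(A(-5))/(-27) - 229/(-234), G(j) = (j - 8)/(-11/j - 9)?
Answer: √11092874/1989 ≈ 1.6745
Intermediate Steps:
A(v) = 4 + v/3
G(j) = (-8 + j)/(-9 - 11/j)
b = 1879/2106 (b = (4 + (⅓)*(-5))/(-27) - 229/(-234) = (4 - 5/3)*(-1/27) - 229*(-1/234) = (7/3)*(-1/27) + 229/234 = -7/81 + 229/234 = 1879/2106 ≈ 0.89221)
√(G(-5) + b) = √(-5*(8 - 1*(-5))/(11 + 9*(-5)) + 1879/2106) = √(-5*(8 + 5)/(11 - 45) + 1879/2106) = √(-5*13/(-34) + 1879/2106) = √(-5*(-1/34)*13 + 1879/2106) = √(65/34 + 1879/2106) = √(50194/17901) = √11092874/1989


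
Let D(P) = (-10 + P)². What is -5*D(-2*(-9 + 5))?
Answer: -20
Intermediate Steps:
-5*D(-2*(-9 + 5)) = -5*(-10 - 2*(-9 + 5))² = -5*(-10 - 2*(-4))² = -5*(-10 + 8)² = -5*(-2)² = -5*4 = -20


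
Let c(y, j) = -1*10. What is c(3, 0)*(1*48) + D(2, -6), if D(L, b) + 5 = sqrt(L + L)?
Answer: -483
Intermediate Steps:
c(y, j) = -10
D(L, b) = -5 + sqrt(2)*sqrt(L) (D(L, b) = -5 + sqrt(L + L) = -5 + sqrt(2*L) = -5 + sqrt(2)*sqrt(L))
c(3, 0)*(1*48) + D(2, -6) = -10*48 + (-5 + sqrt(2)*sqrt(2)) = -10*48 + (-5 + 2) = -480 - 3 = -483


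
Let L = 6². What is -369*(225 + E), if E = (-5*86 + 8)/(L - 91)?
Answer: -4722093/55 ≈ -85856.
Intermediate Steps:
L = 36
E = 422/55 (E = (-5*86 + 8)/(36 - 91) = (-430 + 8)/(-55) = -422*(-1/55) = 422/55 ≈ 7.6727)
-369*(225 + E) = -369*(225 + 422/55) = -369*12797/55 = -4722093/55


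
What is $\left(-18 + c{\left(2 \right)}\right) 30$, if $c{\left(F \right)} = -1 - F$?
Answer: $-630$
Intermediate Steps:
$\left(-18 + c{\left(2 \right)}\right) 30 = \left(-18 - 3\right) 30 = \left(-21\right) 30 = -630$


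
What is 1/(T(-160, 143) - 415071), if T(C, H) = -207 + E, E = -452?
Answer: -1/415730 ≈ -2.4054e-6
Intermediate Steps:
T(C, H) = -659 (T(C, H) = -207 - 452 = -659)
1/(T(-160, 143) - 415071) = 1/(-659 - 415071) = 1/(-415730) = -1/415730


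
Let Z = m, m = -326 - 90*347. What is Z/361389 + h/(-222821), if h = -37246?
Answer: 918422174/11503579767 ≈ 0.079838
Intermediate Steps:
m = -31556 (m = -326 - 31230 = -31556)
Z = -31556
Z/361389 + h/(-222821) = -31556/361389 - 37246/(-222821) = -31556*1/361389 - 37246*(-1/222821) = -4508/51627 + 37246/222821 = 918422174/11503579767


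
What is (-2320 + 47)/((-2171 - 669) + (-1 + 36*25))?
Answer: 2273/1941 ≈ 1.1710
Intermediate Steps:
(-2320 + 47)/((-2171 - 669) + (-1 + 36*25)) = -2273/(-2840 + (-1 + 900)) = -2273/(-2840 + 899) = -2273/(-1941) = -2273*(-1/1941) = 2273/1941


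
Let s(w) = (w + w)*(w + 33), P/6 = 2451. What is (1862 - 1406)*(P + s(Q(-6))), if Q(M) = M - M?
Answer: 6705936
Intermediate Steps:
P = 14706 (P = 6*2451 = 14706)
Q(M) = 0
s(w) = 2*w*(33 + w) (s(w) = (2*w)*(33 + w) = 2*w*(33 + w))
(1862 - 1406)*(P + s(Q(-6))) = (1862 - 1406)*(14706 + 2*0*(33 + 0)) = 456*(14706 + 2*0*33) = 456*(14706 + 0) = 456*14706 = 6705936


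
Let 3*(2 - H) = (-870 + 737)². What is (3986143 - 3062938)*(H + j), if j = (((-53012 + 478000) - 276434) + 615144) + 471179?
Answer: 1134602942780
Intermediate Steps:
j = 1234877 (j = ((424988 - 276434) + 615144) + 471179 = (148554 + 615144) + 471179 = 763698 + 471179 = 1234877)
H = -17683/3 (H = 2 - (-870 + 737)²/3 = 2 - ⅓*(-133)² = 2 - ⅓*17689 = 2 - 17689/3 = -17683/3 ≈ -5894.3)
(3986143 - 3062938)*(H + j) = (3986143 - 3062938)*(-17683/3 + 1234877) = 923205*(3686948/3) = 1134602942780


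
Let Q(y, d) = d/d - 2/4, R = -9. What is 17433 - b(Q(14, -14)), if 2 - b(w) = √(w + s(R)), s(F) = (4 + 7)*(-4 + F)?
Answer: 17431 + I*√570/2 ≈ 17431.0 + 11.937*I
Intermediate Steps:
s(F) = -44 + 11*F (s(F) = 11*(-4 + F) = -44 + 11*F)
Q(y, d) = ½ (Q(y, d) = 1 - 2*¼ = 1 - ½ = ½)
b(w) = 2 - √(-143 + w) (b(w) = 2 - √(w + (-44 + 11*(-9))) = 2 - √(w + (-44 - 99)) = 2 - √(w - 143) = 2 - √(-143 + w))
17433 - b(Q(14, -14)) = 17433 - (2 - √(-143 + ½)) = 17433 - (2 - √(-285/2)) = 17433 - (2 - I*√570/2) = 17433 + (-2 + I*√570/2) = 17431 + I*√570/2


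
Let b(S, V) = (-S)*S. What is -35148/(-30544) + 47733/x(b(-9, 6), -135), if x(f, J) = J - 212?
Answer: -361440099/2649692 ≈ -136.41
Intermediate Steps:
b(S, V) = -S²
x(f, J) = -212 + J
-35148/(-30544) + 47733/x(b(-9, 6), -135) = -35148/(-30544) + 47733/(-212 - 135) = -35148*(-1/30544) + 47733/(-347) = 8787/7636 + 47733*(-1/347) = 8787/7636 - 47733/347 = -361440099/2649692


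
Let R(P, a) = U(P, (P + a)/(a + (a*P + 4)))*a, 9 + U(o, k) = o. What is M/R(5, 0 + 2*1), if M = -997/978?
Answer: 997/7824 ≈ 0.12743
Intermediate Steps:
M = -997/978 (M = -997*1/978 = -997/978 ≈ -1.0194)
U(o, k) = -9 + o
R(P, a) = a*(-9 + P) (R(P, a) = (-9 + P)*a = a*(-9 + P))
M/R(5, 0 + 2*1) = -997*1/((0 + 2*1)*(-9 + 5))/978 = -997*(-1/(4*(0 + 2)))/978 = -997/(978*(2*(-4))) = -997/978/(-8) = -997/978*(-⅛) = 997/7824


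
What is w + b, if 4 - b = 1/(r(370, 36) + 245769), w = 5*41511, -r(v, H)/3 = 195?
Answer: 50890145855/245184 ≈ 2.0756e+5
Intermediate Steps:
r(v, H) = -585 (r(v, H) = -3*195 = -585)
w = 207555
b = 980735/245184 (b = 4 - 1/(-585 + 245769) = 4 - 1/245184 = 980735/245184 ≈ 4.0000)
w + b = 207555 + 980735/245184 = 50890145855/245184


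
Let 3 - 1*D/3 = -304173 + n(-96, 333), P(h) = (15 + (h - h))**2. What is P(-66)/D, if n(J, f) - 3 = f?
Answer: 5/20256 ≈ 0.00024684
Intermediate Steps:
n(J, f) = 3 + f
P(h) = 225 (P(h) = (15 + 0)**2 = 15**2 = 225)
D = 911520 (D = 9 - 3*(-304173 + (3 + 333)) = 9 - 3*(-304173 + 336) = 9 - 3*(-303837) = 9 + 911511 = 911520)
P(-66)/D = 225/911520 = 225*(1/911520) = 5/20256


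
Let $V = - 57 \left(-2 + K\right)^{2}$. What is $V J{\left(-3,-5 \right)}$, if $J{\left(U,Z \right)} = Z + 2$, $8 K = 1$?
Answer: $\frac{38475}{64} \approx 601.17$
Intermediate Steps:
$K = \frac{1}{8}$ ($K = \frac{1}{8} \cdot 1 = \frac{1}{8} \approx 0.125$)
$J{\left(U,Z \right)} = 2 + Z$
$V = - \frac{12825}{64}$ ($V = - 57 \left(-2 + \frac{1}{8}\right)^{2} = - 57 \left(- \frac{15}{8}\right)^{2} = \left(-57\right) \frac{225}{64} = - \frac{12825}{64} \approx -200.39$)
$V J{\left(-3,-5 \right)} = - \frac{12825 \left(2 - 5\right)}{64} = \left(- \frac{12825}{64}\right) \left(-3\right) = \frac{38475}{64}$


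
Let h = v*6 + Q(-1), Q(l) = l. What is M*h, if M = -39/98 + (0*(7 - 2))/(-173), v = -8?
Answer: 39/2 ≈ 19.500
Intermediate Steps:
M = -39/98 (M = -39*1/98 + (0*5)*(-1/173) = -39/98 + 0*(-1/173) = -39/98 + 0 = -39/98 ≈ -0.39796)
h = -49 (h = -8*6 - 1 = -48 - 1 = -49)
M*h = -39/98*(-49) = 39/2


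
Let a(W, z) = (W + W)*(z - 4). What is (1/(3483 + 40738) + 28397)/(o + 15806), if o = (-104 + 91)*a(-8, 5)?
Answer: 209290623/118025849 ≈ 1.7733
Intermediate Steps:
a(W, z) = 2*W*(-4 + z) (a(W, z) = (2*W)*(-4 + z) = 2*W*(-4 + z))
o = 208 (o = (-104 + 91)*(2*(-8)*(-4 + 5)) = -26*(-8) = -13*(-16) = 208)
(1/(3483 + 40738) + 28397)/(o + 15806) = (1/(3483 + 40738) + 28397)/(208 + 15806) = (1/44221 + 28397)/16014 = (1/44221 + 28397)*(1/16014) = (1255743738/44221)*(1/16014) = 209290623/118025849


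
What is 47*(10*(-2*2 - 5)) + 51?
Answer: -4179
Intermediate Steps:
47*(10*(-2*2 - 5)) + 51 = 47*(10*(-4 - 5)) + 51 = 47*(10*(-9)) + 51 = 47*(-90) + 51 = -4230 + 51 = -4179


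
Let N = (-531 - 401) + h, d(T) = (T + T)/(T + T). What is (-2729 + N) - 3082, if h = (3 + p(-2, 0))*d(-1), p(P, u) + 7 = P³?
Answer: -6755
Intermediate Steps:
d(T) = 1 (d(T) = (2*T)/((2*T)) = (2*T)*(1/(2*T)) = 1)
p(P, u) = -7 + P³
h = -12 (h = (3 + (-7 + (-2)³))*1 = (3 + (-7 - 8))*1 = (3 - 15)*1 = -12*1 = -12)
N = -944 (N = (-531 - 401) - 12 = -932 - 12 = -944)
(-2729 + N) - 3082 = (-2729 - 944) - 3082 = -3673 - 3082 = -6755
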